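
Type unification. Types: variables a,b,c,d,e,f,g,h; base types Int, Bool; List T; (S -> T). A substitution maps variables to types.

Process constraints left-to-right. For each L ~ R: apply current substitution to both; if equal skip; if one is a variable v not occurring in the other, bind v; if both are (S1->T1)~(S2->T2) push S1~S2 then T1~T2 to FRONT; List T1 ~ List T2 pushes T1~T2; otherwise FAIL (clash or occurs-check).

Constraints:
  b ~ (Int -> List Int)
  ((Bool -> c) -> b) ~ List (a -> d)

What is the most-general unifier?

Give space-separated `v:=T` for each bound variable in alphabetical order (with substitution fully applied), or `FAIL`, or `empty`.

Answer: FAIL

Derivation:
step 1: unify b ~ (Int -> List Int)  [subst: {-} | 1 pending]
  bind b := (Int -> List Int)
step 2: unify ((Bool -> c) -> (Int -> List Int)) ~ List (a -> d)  [subst: {b:=(Int -> List Int)} | 0 pending]
  clash: ((Bool -> c) -> (Int -> List Int)) vs List (a -> d)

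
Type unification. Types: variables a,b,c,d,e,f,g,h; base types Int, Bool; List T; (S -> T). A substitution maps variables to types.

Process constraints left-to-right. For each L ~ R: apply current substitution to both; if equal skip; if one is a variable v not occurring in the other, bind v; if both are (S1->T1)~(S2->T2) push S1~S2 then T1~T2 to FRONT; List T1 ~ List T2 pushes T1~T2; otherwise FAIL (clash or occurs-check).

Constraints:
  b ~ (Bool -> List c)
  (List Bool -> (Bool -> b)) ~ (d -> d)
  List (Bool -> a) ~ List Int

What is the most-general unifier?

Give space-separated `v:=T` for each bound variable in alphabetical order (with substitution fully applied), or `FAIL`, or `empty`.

Answer: FAIL

Derivation:
step 1: unify b ~ (Bool -> List c)  [subst: {-} | 2 pending]
  bind b := (Bool -> List c)
step 2: unify (List Bool -> (Bool -> (Bool -> List c))) ~ (d -> d)  [subst: {b:=(Bool -> List c)} | 1 pending]
  -> decompose arrow: push List Bool~d, (Bool -> (Bool -> List c))~d
step 3: unify List Bool ~ d  [subst: {b:=(Bool -> List c)} | 2 pending]
  bind d := List Bool
step 4: unify (Bool -> (Bool -> List c)) ~ List Bool  [subst: {b:=(Bool -> List c), d:=List Bool} | 1 pending]
  clash: (Bool -> (Bool -> List c)) vs List Bool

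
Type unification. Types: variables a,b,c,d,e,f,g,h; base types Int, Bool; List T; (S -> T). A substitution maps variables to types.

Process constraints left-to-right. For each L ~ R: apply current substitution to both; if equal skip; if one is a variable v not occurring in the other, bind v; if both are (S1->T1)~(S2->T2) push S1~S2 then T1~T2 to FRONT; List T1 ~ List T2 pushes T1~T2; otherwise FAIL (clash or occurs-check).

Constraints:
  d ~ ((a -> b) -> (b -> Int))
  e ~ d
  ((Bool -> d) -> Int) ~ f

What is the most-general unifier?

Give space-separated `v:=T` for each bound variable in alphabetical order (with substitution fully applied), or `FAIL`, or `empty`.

step 1: unify d ~ ((a -> b) -> (b -> Int))  [subst: {-} | 2 pending]
  bind d := ((a -> b) -> (b -> Int))
step 2: unify e ~ ((a -> b) -> (b -> Int))  [subst: {d:=((a -> b) -> (b -> Int))} | 1 pending]
  bind e := ((a -> b) -> (b -> Int))
step 3: unify ((Bool -> ((a -> b) -> (b -> Int))) -> Int) ~ f  [subst: {d:=((a -> b) -> (b -> Int)), e:=((a -> b) -> (b -> Int))} | 0 pending]
  bind f := ((Bool -> ((a -> b) -> (b -> Int))) -> Int)

Answer: d:=((a -> b) -> (b -> Int)) e:=((a -> b) -> (b -> Int)) f:=((Bool -> ((a -> b) -> (b -> Int))) -> Int)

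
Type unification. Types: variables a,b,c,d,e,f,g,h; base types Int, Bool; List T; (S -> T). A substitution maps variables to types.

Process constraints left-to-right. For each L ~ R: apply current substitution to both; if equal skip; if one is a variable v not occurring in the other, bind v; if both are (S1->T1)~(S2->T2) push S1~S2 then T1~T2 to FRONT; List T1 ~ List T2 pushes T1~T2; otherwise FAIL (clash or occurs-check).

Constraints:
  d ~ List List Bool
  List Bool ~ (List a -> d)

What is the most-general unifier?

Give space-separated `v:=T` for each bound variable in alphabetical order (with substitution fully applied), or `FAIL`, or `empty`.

step 1: unify d ~ List List Bool  [subst: {-} | 1 pending]
  bind d := List List Bool
step 2: unify List Bool ~ (List a -> List List Bool)  [subst: {d:=List List Bool} | 0 pending]
  clash: List Bool vs (List a -> List List Bool)

Answer: FAIL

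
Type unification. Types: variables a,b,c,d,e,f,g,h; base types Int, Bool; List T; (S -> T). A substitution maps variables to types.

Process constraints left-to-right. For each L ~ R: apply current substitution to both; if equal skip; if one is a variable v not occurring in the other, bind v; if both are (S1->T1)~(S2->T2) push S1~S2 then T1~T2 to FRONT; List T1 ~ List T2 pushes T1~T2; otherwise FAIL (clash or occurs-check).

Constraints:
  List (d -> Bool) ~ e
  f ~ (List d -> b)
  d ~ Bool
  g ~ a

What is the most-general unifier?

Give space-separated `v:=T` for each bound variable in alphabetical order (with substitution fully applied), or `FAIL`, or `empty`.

Answer: d:=Bool e:=List (Bool -> Bool) f:=(List Bool -> b) g:=a

Derivation:
step 1: unify List (d -> Bool) ~ e  [subst: {-} | 3 pending]
  bind e := List (d -> Bool)
step 2: unify f ~ (List d -> b)  [subst: {e:=List (d -> Bool)} | 2 pending]
  bind f := (List d -> b)
step 3: unify d ~ Bool  [subst: {e:=List (d -> Bool), f:=(List d -> b)} | 1 pending]
  bind d := Bool
step 4: unify g ~ a  [subst: {e:=List (d -> Bool), f:=(List d -> b), d:=Bool} | 0 pending]
  bind g := a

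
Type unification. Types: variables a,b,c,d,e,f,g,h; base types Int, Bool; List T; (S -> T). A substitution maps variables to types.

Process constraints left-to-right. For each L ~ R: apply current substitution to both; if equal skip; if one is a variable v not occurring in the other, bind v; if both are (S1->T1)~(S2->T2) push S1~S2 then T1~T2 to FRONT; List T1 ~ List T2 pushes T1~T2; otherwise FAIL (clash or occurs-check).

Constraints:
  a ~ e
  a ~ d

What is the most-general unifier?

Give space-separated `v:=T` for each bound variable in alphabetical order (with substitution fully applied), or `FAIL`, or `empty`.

Answer: a:=d e:=d

Derivation:
step 1: unify a ~ e  [subst: {-} | 1 pending]
  bind a := e
step 2: unify e ~ d  [subst: {a:=e} | 0 pending]
  bind e := d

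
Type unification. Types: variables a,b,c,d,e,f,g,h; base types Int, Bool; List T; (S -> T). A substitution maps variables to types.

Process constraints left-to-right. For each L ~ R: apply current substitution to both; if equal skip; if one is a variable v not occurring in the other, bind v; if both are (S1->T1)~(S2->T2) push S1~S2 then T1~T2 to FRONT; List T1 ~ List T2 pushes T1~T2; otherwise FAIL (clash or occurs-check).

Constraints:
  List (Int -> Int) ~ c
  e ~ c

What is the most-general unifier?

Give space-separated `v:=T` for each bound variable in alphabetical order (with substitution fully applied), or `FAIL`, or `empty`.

Answer: c:=List (Int -> Int) e:=List (Int -> Int)

Derivation:
step 1: unify List (Int -> Int) ~ c  [subst: {-} | 1 pending]
  bind c := List (Int -> Int)
step 2: unify e ~ List (Int -> Int)  [subst: {c:=List (Int -> Int)} | 0 pending]
  bind e := List (Int -> Int)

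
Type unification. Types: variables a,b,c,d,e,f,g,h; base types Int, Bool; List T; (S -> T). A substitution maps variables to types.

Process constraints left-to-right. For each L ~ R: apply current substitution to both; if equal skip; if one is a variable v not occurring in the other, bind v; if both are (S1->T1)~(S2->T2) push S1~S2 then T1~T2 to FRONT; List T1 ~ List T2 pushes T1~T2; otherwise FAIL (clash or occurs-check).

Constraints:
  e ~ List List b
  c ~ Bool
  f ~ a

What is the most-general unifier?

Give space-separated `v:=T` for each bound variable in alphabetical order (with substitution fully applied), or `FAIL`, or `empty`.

step 1: unify e ~ List List b  [subst: {-} | 2 pending]
  bind e := List List b
step 2: unify c ~ Bool  [subst: {e:=List List b} | 1 pending]
  bind c := Bool
step 3: unify f ~ a  [subst: {e:=List List b, c:=Bool} | 0 pending]
  bind f := a

Answer: c:=Bool e:=List List b f:=a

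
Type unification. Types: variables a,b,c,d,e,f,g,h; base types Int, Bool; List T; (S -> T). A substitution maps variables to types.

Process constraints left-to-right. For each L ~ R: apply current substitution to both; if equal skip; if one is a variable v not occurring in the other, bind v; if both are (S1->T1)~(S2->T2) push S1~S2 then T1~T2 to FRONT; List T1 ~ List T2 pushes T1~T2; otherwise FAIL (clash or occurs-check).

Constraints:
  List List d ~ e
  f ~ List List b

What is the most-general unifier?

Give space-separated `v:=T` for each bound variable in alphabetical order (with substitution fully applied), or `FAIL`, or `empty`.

step 1: unify List List d ~ e  [subst: {-} | 1 pending]
  bind e := List List d
step 2: unify f ~ List List b  [subst: {e:=List List d} | 0 pending]
  bind f := List List b

Answer: e:=List List d f:=List List b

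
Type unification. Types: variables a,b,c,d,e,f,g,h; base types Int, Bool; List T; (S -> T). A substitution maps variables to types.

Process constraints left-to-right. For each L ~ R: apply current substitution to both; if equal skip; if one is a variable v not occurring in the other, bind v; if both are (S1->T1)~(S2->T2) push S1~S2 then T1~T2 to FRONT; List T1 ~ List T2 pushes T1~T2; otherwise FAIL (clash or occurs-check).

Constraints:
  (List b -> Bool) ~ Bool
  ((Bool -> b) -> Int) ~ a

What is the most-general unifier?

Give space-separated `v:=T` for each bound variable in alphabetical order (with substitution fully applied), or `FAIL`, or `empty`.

Answer: FAIL

Derivation:
step 1: unify (List b -> Bool) ~ Bool  [subst: {-} | 1 pending]
  clash: (List b -> Bool) vs Bool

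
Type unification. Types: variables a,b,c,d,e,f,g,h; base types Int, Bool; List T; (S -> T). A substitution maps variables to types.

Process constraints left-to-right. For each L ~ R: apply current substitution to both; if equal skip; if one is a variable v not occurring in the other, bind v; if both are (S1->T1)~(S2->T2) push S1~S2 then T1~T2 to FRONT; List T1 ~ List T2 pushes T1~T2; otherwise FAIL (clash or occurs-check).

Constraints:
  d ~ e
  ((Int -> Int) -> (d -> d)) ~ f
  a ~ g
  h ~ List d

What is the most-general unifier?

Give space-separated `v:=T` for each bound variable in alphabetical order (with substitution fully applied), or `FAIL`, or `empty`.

step 1: unify d ~ e  [subst: {-} | 3 pending]
  bind d := e
step 2: unify ((Int -> Int) -> (e -> e)) ~ f  [subst: {d:=e} | 2 pending]
  bind f := ((Int -> Int) -> (e -> e))
step 3: unify a ~ g  [subst: {d:=e, f:=((Int -> Int) -> (e -> e))} | 1 pending]
  bind a := g
step 4: unify h ~ List e  [subst: {d:=e, f:=((Int -> Int) -> (e -> e)), a:=g} | 0 pending]
  bind h := List e

Answer: a:=g d:=e f:=((Int -> Int) -> (e -> e)) h:=List e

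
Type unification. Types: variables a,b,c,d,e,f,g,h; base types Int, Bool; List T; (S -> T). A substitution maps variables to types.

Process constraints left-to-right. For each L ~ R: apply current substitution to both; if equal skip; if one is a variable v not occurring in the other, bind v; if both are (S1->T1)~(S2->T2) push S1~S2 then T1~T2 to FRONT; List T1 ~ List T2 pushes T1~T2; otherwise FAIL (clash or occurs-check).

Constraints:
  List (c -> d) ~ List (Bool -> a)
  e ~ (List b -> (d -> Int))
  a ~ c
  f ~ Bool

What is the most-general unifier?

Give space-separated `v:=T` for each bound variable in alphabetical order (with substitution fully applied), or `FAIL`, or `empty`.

Answer: a:=Bool c:=Bool d:=Bool e:=(List b -> (Bool -> Int)) f:=Bool

Derivation:
step 1: unify List (c -> d) ~ List (Bool -> a)  [subst: {-} | 3 pending]
  -> decompose List: push (c -> d)~(Bool -> a)
step 2: unify (c -> d) ~ (Bool -> a)  [subst: {-} | 3 pending]
  -> decompose arrow: push c~Bool, d~a
step 3: unify c ~ Bool  [subst: {-} | 4 pending]
  bind c := Bool
step 4: unify d ~ a  [subst: {c:=Bool} | 3 pending]
  bind d := a
step 5: unify e ~ (List b -> (a -> Int))  [subst: {c:=Bool, d:=a} | 2 pending]
  bind e := (List b -> (a -> Int))
step 6: unify a ~ Bool  [subst: {c:=Bool, d:=a, e:=(List b -> (a -> Int))} | 1 pending]
  bind a := Bool
step 7: unify f ~ Bool  [subst: {c:=Bool, d:=a, e:=(List b -> (a -> Int)), a:=Bool} | 0 pending]
  bind f := Bool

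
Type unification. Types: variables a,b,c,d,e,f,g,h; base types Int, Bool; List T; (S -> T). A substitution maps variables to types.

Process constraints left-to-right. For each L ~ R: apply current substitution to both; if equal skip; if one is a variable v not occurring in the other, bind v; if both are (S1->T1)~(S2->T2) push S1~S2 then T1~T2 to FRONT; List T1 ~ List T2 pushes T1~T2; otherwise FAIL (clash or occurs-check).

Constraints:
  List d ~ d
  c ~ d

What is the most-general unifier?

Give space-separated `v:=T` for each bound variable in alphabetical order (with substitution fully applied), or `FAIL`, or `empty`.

step 1: unify List d ~ d  [subst: {-} | 1 pending]
  occurs-check fail

Answer: FAIL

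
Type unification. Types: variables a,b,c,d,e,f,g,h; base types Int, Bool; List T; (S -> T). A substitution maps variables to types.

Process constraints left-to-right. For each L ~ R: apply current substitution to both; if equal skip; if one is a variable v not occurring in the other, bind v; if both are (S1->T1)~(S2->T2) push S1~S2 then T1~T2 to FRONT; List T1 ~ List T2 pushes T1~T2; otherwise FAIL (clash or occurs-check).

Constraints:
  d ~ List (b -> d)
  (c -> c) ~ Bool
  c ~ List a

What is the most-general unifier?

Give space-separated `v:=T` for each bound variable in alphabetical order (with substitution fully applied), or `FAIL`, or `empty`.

step 1: unify d ~ List (b -> d)  [subst: {-} | 2 pending]
  occurs-check fail: d in List (b -> d)

Answer: FAIL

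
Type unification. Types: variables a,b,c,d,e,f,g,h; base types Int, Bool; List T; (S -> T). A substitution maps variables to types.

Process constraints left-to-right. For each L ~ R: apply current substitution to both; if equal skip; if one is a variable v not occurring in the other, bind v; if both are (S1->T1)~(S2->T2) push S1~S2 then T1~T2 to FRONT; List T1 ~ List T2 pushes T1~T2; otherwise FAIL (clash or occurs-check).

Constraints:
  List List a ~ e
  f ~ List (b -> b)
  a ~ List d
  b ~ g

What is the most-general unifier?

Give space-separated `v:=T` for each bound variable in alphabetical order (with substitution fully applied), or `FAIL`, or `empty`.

Answer: a:=List d b:=g e:=List List List d f:=List (g -> g)

Derivation:
step 1: unify List List a ~ e  [subst: {-} | 3 pending]
  bind e := List List a
step 2: unify f ~ List (b -> b)  [subst: {e:=List List a} | 2 pending]
  bind f := List (b -> b)
step 3: unify a ~ List d  [subst: {e:=List List a, f:=List (b -> b)} | 1 pending]
  bind a := List d
step 4: unify b ~ g  [subst: {e:=List List a, f:=List (b -> b), a:=List d} | 0 pending]
  bind b := g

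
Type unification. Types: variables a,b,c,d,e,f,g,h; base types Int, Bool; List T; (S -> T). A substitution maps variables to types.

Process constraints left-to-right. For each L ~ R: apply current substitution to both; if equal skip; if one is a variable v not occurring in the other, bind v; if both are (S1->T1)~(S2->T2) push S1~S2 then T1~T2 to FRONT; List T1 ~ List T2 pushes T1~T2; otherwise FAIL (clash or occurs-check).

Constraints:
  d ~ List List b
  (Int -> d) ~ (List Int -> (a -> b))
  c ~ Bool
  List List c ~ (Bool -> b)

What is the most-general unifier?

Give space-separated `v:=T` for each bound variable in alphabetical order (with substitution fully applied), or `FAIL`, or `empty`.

Answer: FAIL

Derivation:
step 1: unify d ~ List List b  [subst: {-} | 3 pending]
  bind d := List List b
step 2: unify (Int -> List List b) ~ (List Int -> (a -> b))  [subst: {d:=List List b} | 2 pending]
  -> decompose arrow: push Int~List Int, List List b~(a -> b)
step 3: unify Int ~ List Int  [subst: {d:=List List b} | 3 pending]
  clash: Int vs List Int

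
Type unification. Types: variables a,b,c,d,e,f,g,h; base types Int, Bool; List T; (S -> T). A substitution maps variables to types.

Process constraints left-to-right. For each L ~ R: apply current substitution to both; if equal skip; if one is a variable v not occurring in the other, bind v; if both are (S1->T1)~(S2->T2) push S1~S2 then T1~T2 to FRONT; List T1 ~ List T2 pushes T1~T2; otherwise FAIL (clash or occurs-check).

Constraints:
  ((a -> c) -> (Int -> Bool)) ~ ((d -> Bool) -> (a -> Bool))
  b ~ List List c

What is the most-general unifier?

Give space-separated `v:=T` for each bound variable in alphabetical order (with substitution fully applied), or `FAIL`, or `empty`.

Answer: a:=Int b:=List List Bool c:=Bool d:=Int

Derivation:
step 1: unify ((a -> c) -> (Int -> Bool)) ~ ((d -> Bool) -> (a -> Bool))  [subst: {-} | 1 pending]
  -> decompose arrow: push (a -> c)~(d -> Bool), (Int -> Bool)~(a -> Bool)
step 2: unify (a -> c) ~ (d -> Bool)  [subst: {-} | 2 pending]
  -> decompose arrow: push a~d, c~Bool
step 3: unify a ~ d  [subst: {-} | 3 pending]
  bind a := d
step 4: unify c ~ Bool  [subst: {a:=d} | 2 pending]
  bind c := Bool
step 5: unify (Int -> Bool) ~ (d -> Bool)  [subst: {a:=d, c:=Bool} | 1 pending]
  -> decompose arrow: push Int~d, Bool~Bool
step 6: unify Int ~ d  [subst: {a:=d, c:=Bool} | 2 pending]
  bind d := Int
step 7: unify Bool ~ Bool  [subst: {a:=d, c:=Bool, d:=Int} | 1 pending]
  -> identical, skip
step 8: unify b ~ List List Bool  [subst: {a:=d, c:=Bool, d:=Int} | 0 pending]
  bind b := List List Bool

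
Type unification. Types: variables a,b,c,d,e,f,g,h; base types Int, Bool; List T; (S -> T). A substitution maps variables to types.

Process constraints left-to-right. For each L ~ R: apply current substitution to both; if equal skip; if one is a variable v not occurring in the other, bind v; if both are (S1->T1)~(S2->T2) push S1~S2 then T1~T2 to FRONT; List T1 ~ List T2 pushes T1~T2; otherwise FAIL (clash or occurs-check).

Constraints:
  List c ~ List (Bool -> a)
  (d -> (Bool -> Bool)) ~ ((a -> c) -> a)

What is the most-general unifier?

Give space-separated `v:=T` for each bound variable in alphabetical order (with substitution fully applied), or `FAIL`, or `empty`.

Answer: a:=(Bool -> Bool) c:=(Bool -> (Bool -> Bool)) d:=((Bool -> Bool) -> (Bool -> (Bool -> Bool)))

Derivation:
step 1: unify List c ~ List (Bool -> a)  [subst: {-} | 1 pending]
  -> decompose List: push c~(Bool -> a)
step 2: unify c ~ (Bool -> a)  [subst: {-} | 1 pending]
  bind c := (Bool -> a)
step 3: unify (d -> (Bool -> Bool)) ~ ((a -> (Bool -> a)) -> a)  [subst: {c:=(Bool -> a)} | 0 pending]
  -> decompose arrow: push d~(a -> (Bool -> a)), (Bool -> Bool)~a
step 4: unify d ~ (a -> (Bool -> a))  [subst: {c:=(Bool -> a)} | 1 pending]
  bind d := (a -> (Bool -> a))
step 5: unify (Bool -> Bool) ~ a  [subst: {c:=(Bool -> a), d:=(a -> (Bool -> a))} | 0 pending]
  bind a := (Bool -> Bool)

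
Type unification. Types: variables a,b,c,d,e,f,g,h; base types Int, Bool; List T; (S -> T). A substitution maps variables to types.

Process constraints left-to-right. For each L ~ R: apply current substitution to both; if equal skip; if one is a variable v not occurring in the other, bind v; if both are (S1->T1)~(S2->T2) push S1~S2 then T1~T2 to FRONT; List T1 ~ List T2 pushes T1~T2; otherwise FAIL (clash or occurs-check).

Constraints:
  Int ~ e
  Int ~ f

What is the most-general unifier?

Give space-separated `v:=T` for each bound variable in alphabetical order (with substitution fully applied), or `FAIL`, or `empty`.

Answer: e:=Int f:=Int

Derivation:
step 1: unify Int ~ e  [subst: {-} | 1 pending]
  bind e := Int
step 2: unify Int ~ f  [subst: {e:=Int} | 0 pending]
  bind f := Int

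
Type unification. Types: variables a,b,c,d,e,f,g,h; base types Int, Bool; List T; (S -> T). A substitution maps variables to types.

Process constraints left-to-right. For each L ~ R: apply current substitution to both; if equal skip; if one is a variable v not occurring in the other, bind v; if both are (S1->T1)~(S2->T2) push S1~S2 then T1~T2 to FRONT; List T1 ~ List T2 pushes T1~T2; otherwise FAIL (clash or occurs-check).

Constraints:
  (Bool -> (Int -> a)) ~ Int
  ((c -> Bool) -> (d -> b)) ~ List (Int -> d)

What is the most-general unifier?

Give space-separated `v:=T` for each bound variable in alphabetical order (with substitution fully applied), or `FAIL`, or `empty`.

step 1: unify (Bool -> (Int -> a)) ~ Int  [subst: {-} | 1 pending]
  clash: (Bool -> (Int -> a)) vs Int

Answer: FAIL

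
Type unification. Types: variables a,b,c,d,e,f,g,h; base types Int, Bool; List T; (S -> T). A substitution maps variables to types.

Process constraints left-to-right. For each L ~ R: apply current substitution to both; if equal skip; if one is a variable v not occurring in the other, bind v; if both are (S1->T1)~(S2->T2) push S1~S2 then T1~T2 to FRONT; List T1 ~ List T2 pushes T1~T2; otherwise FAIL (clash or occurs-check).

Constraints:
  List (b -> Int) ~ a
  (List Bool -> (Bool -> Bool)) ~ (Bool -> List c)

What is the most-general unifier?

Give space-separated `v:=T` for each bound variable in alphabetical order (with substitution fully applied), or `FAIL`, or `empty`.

Answer: FAIL

Derivation:
step 1: unify List (b -> Int) ~ a  [subst: {-} | 1 pending]
  bind a := List (b -> Int)
step 2: unify (List Bool -> (Bool -> Bool)) ~ (Bool -> List c)  [subst: {a:=List (b -> Int)} | 0 pending]
  -> decompose arrow: push List Bool~Bool, (Bool -> Bool)~List c
step 3: unify List Bool ~ Bool  [subst: {a:=List (b -> Int)} | 1 pending]
  clash: List Bool vs Bool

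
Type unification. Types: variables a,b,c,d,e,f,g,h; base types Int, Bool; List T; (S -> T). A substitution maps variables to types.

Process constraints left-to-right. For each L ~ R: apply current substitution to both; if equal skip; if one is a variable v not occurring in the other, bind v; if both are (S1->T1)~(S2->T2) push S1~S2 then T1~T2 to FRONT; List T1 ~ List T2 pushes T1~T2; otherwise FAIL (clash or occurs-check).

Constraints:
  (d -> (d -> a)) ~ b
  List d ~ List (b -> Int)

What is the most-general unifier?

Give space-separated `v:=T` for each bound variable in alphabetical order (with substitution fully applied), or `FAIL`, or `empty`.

step 1: unify (d -> (d -> a)) ~ b  [subst: {-} | 1 pending]
  bind b := (d -> (d -> a))
step 2: unify List d ~ List ((d -> (d -> a)) -> Int)  [subst: {b:=(d -> (d -> a))} | 0 pending]
  -> decompose List: push d~((d -> (d -> a)) -> Int)
step 3: unify d ~ ((d -> (d -> a)) -> Int)  [subst: {b:=(d -> (d -> a))} | 0 pending]
  occurs-check fail: d in ((d -> (d -> a)) -> Int)

Answer: FAIL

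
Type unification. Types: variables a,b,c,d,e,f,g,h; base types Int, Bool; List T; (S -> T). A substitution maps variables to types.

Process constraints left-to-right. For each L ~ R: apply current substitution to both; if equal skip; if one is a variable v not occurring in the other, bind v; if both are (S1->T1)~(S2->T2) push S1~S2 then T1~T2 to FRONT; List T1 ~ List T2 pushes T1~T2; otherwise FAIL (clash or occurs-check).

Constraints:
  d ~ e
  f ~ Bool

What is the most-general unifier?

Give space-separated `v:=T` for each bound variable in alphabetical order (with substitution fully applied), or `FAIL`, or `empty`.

step 1: unify d ~ e  [subst: {-} | 1 pending]
  bind d := e
step 2: unify f ~ Bool  [subst: {d:=e} | 0 pending]
  bind f := Bool

Answer: d:=e f:=Bool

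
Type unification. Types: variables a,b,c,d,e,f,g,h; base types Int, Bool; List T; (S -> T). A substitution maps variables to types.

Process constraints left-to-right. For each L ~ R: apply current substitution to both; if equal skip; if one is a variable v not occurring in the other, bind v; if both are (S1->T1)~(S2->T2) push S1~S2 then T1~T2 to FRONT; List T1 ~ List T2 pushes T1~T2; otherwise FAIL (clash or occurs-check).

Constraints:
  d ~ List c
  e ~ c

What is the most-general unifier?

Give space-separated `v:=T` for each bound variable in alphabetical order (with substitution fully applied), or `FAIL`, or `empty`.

Answer: d:=List c e:=c

Derivation:
step 1: unify d ~ List c  [subst: {-} | 1 pending]
  bind d := List c
step 2: unify e ~ c  [subst: {d:=List c} | 0 pending]
  bind e := c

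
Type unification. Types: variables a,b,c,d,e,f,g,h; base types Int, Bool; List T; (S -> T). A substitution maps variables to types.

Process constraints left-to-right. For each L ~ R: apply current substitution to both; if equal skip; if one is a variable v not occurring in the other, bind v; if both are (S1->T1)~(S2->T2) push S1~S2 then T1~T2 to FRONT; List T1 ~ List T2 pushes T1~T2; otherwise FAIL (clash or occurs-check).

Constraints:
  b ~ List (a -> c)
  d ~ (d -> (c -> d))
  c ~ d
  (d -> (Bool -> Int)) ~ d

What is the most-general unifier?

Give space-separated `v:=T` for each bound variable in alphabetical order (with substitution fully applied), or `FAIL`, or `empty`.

step 1: unify b ~ List (a -> c)  [subst: {-} | 3 pending]
  bind b := List (a -> c)
step 2: unify d ~ (d -> (c -> d))  [subst: {b:=List (a -> c)} | 2 pending]
  occurs-check fail: d in (d -> (c -> d))

Answer: FAIL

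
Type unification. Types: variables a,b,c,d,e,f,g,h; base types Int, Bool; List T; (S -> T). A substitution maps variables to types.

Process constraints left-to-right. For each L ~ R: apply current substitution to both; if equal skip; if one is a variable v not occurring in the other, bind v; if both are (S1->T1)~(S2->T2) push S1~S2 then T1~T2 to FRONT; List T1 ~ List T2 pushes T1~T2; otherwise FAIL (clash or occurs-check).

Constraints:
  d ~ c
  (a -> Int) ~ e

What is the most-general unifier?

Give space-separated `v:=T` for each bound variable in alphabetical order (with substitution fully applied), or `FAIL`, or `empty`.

step 1: unify d ~ c  [subst: {-} | 1 pending]
  bind d := c
step 2: unify (a -> Int) ~ e  [subst: {d:=c} | 0 pending]
  bind e := (a -> Int)

Answer: d:=c e:=(a -> Int)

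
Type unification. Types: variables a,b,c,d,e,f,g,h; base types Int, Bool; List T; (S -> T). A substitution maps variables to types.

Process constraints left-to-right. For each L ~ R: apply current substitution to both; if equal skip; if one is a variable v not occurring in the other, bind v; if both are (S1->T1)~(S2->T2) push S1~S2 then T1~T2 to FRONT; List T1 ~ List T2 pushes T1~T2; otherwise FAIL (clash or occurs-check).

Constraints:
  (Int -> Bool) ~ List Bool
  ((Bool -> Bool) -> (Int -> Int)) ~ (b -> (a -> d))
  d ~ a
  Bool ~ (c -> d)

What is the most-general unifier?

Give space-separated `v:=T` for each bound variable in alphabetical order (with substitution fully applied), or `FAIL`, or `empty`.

Answer: FAIL

Derivation:
step 1: unify (Int -> Bool) ~ List Bool  [subst: {-} | 3 pending]
  clash: (Int -> Bool) vs List Bool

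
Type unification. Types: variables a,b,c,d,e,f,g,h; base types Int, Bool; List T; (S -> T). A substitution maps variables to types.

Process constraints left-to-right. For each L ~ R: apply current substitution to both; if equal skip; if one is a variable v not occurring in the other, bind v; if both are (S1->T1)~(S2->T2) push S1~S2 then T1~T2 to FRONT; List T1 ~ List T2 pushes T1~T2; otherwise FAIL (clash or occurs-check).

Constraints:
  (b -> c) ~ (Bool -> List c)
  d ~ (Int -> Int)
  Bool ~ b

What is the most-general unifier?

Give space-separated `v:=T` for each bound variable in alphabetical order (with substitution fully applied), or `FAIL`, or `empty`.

Answer: FAIL

Derivation:
step 1: unify (b -> c) ~ (Bool -> List c)  [subst: {-} | 2 pending]
  -> decompose arrow: push b~Bool, c~List c
step 2: unify b ~ Bool  [subst: {-} | 3 pending]
  bind b := Bool
step 3: unify c ~ List c  [subst: {b:=Bool} | 2 pending]
  occurs-check fail: c in List c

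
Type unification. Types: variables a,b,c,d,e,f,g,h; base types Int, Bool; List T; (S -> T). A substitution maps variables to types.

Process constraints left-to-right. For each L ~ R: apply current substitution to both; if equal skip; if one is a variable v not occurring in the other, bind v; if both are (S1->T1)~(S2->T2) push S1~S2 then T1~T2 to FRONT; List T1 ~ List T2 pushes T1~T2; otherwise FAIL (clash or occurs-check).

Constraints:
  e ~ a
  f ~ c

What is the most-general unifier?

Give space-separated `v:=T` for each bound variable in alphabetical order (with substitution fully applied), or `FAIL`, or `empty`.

Answer: e:=a f:=c

Derivation:
step 1: unify e ~ a  [subst: {-} | 1 pending]
  bind e := a
step 2: unify f ~ c  [subst: {e:=a} | 0 pending]
  bind f := c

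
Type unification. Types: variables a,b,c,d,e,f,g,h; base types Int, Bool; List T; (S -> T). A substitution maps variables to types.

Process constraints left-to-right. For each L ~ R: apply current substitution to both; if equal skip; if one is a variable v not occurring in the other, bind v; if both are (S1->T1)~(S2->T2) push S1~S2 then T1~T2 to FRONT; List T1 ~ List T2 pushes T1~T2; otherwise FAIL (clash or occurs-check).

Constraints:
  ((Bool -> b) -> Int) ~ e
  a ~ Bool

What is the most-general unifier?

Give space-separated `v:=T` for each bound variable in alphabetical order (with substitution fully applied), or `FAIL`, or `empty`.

step 1: unify ((Bool -> b) -> Int) ~ e  [subst: {-} | 1 pending]
  bind e := ((Bool -> b) -> Int)
step 2: unify a ~ Bool  [subst: {e:=((Bool -> b) -> Int)} | 0 pending]
  bind a := Bool

Answer: a:=Bool e:=((Bool -> b) -> Int)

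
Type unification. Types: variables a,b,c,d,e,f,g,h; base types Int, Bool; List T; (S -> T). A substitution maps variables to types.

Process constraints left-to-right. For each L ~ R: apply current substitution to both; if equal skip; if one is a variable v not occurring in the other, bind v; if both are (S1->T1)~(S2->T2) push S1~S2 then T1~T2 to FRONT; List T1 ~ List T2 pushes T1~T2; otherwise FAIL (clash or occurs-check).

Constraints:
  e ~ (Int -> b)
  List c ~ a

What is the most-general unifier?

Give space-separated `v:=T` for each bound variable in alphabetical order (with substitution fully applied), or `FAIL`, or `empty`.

step 1: unify e ~ (Int -> b)  [subst: {-} | 1 pending]
  bind e := (Int -> b)
step 2: unify List c ~ a  [subst: {e:=(Int -> b)} | 0 pending]
  bind a := List c

Answer: a:=List c e:=(Int -> b)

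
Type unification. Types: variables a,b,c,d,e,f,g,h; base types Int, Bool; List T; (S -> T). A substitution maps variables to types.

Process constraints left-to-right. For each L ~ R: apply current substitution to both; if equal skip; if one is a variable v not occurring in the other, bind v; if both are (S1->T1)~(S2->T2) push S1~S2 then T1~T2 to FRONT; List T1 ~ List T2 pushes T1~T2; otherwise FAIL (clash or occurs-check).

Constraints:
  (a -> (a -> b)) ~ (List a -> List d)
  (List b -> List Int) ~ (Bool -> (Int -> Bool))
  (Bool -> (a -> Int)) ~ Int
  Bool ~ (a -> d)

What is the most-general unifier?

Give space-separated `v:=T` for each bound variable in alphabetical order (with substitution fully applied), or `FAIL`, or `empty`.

Answer: FAIL

Derivation:
step 1: unify (a -> (a -> b)) ~ (List a -> List d)  [subst: {-} | 3 pending]
  -> decompose arrow: push a~List a, (a -> b)~List d
step 2: unify a ~ List a  [subst: {-} | 4 pending]
  occurs-check fail: a in List a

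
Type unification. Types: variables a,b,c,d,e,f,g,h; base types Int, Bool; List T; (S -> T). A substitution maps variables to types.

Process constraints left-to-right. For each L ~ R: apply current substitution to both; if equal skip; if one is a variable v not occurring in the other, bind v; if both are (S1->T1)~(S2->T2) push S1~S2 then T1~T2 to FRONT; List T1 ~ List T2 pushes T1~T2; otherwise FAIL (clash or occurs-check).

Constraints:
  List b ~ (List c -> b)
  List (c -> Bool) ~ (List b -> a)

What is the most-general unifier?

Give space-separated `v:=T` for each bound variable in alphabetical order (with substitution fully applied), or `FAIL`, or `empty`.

Answer: FAIL

Derivation:
step 1: unify List b ~ (List c -> b)  [subst: {-} | 1 pending]
  clash: List b vs (List c -> b)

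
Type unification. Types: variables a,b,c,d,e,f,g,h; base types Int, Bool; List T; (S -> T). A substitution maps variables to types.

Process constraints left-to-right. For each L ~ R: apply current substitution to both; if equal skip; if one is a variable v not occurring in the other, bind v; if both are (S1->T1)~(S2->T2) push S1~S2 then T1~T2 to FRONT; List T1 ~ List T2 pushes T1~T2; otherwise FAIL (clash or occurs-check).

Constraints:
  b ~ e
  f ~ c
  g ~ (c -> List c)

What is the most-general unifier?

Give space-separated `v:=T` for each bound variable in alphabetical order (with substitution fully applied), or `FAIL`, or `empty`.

Answer: b:=e f:=c g:=(c -> List c)

Derivation:
step 1: unify b ~ e  [subst: {-} | 2 pending]
  bind b := e
step 2: unify f ~ c  [subst: {b:=e} | 1 pending]
  bind f := c
step 3: unify g ~ (c -> List c)  [subst: {b:=e, f:=c} | 0 pending]
  bind g := (c -> List c)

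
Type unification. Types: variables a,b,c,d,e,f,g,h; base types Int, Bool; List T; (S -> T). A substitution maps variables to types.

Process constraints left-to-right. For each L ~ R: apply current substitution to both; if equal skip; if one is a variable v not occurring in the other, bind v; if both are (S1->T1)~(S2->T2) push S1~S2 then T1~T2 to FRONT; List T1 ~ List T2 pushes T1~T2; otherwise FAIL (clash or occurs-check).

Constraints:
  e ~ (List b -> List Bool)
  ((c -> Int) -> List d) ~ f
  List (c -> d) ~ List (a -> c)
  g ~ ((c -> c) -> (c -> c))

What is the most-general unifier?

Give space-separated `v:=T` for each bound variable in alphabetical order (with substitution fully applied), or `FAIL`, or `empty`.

Answer: c:=a d:=a e:=(List b -> List Bool) f:=((a -> Int) -> List a) g:=((a -> a) -> (a -> a))

Derivation:
step 1: unify e ~ (List b -> List Bool)  [subst: {-} | 3 pending]
  bind e := (List b -> List Bool)
step 2: unify ((c -> Int) -> List d) ~ f  [subst: {e:=(List b -> List Bool)} | 2 pending]
  bind f := ((c -> Int) -> List d)
step 3: unify List (c -> d) ~ List (a -> c)  [subst: {e:=(List b -> List Bool), f:=((c -> Int) -> List d)} | 1 pending]
  -> decompose List: push (c -> d)~(a -> c)
step 4: unify (c -> d) ~ (a -> c)  [subst: {e:=(List b -> List Bool), f:=((c -> Int) -> List d)} | 1 pending]
  -> decompose arrow: push c~a, d~c
step 5: unify c ~ a  [subst: {e:=(List b -> List Bool), f:=((c -> Int) -> List d)} | 2 pending]
  bind c := a
step 6: unify d ~ a  [subst: {e:=(List b -> List Bool), f:=((c -> Int) -> List d), c:=a} | 1 pending]
  bind d := a
step 7: unify g ~ ((a -> a) -> (a -> a))  [subst: {e:=(List b -> List Bool), f:=((c -> Int) -> List d), c:=a, d:=a} | 0 pending]
  bind g := ((a -> a) -> (a -> a))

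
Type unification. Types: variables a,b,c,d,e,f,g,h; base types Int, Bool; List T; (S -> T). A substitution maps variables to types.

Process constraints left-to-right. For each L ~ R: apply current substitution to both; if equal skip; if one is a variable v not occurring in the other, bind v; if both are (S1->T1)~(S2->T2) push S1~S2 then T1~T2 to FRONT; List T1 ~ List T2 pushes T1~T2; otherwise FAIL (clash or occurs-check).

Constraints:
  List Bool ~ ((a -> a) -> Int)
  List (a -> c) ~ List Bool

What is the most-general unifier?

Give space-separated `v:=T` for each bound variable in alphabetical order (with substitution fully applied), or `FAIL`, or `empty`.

Answer: FAIL

Derivation:
step 1: unify List Bool ~ ((a -> a) -> Int)  [subst: {-} | 1 pending]
  clash: List Bool vs ((a -> a) -> Int)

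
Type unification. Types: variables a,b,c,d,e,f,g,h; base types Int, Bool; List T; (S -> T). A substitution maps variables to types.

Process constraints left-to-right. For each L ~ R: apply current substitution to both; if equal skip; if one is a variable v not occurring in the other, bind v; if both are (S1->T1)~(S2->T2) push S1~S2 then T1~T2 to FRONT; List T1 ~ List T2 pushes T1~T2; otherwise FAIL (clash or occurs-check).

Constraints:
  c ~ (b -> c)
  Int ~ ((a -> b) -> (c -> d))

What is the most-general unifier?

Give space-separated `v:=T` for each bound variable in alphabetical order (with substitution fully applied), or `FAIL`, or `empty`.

Answer: FAIL

Derivation:
step 1: unify c ~ (b -> c)  [subst: {-} | 1 pending]
  occurs-check fail: c in (b -> c)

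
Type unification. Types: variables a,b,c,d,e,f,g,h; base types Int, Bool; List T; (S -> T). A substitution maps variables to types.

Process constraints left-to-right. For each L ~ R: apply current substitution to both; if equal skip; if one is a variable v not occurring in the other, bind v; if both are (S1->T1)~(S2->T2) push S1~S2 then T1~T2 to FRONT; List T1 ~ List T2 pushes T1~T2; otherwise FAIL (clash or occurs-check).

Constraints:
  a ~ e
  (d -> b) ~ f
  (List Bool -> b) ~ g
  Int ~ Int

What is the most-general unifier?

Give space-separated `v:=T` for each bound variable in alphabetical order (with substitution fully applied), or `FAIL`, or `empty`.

Answer: a:=e f:=(d -> b) g:=(List Bool -> b)

Derivation:
step 1: unify a ~ e  [subst: {-} | 3 pending]
  bind a := e
step 2: unify (d -> b) ~ f  [subst: {a:=e} | 2 pending]
  bind f := (d -> b)
step 3: unify (List Bool -> b) ~ g  [subst: {a:=e, f:=(d -> b)} | 1 pending]
  bind g := (List Bool -> b)
step 4: unify Int ~ Int  [subst: {a:=e, f:=(d -> b), g:=(List Bool -> b)} | 0 pending]
  -> identical, skip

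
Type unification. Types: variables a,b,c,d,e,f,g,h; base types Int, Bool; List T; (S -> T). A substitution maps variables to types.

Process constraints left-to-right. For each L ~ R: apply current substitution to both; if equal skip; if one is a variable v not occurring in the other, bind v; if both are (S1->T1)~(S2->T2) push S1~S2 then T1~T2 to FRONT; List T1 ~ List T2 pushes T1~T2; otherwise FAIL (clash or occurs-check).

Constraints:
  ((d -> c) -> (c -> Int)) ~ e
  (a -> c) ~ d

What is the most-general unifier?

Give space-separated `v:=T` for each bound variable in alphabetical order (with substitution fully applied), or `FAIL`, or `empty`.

Answer: d:=(a -> c) e:=(((a -> c) -> c) -> (c -> Int))

Derivation:
step 1: unify ((d -> c) -> (c -> Int)) ~ e  [subst: {-} | 1 pending]
  bind e := ((d -> c) -> (c -> Int))
step 2: unify (a -> c) ~ d  [subst: {e:=((d -> c) -> (c -> Int))} | 0 pending]
  bind d := (a -> c)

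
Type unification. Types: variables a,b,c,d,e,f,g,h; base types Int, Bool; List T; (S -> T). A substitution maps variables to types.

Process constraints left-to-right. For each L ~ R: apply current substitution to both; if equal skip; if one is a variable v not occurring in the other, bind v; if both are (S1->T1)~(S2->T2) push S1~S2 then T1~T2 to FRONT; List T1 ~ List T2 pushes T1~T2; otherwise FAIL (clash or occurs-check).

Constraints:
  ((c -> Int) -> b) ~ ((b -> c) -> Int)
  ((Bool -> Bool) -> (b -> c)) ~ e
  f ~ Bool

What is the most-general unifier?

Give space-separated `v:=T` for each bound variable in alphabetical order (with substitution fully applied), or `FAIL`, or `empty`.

step 1: unify ((c -> Int) -> b) ~ ((b -> c) -> Int)  [subst: {-} | 2 pending]
  -> decompose arrow: push (c -> Int)~(b -> c), b~Int
step 2: unify (c -> Int) ~ (b -> c)  [subst: {-} | 3 pending]
  -> decompose arrow: push c~b, Int~c
step 3: unify c ~ b  [subst: {-} | 4 pending]
  bind c := b
step 4: unify Int ~ b  [subst: {c:=b} | 3 pending]
  bind b := Int
step 5: unify Int ~ Int  [subst: {c:=b, b:=Int} | 2 pending]
  -> identical, skip
step 6: unify ((Bool -> Bool) -> (Int -> Int)) ~ e  [subst: {c:=b, b:=Int} | 1 pending]
  bind e := ((Bool -> Bool) -> (Int -> Int))
step 7: unify f ~ Bool  [subst: {c:=b, b:=Int, e:=((Bool -> Bool) -> (Int -> Int))} | 0 pending]
  bind f := Bool

Answer: b:=Int c:=Int e:=((Bool -> Bool) -> (Int -> Int)) f:=Bool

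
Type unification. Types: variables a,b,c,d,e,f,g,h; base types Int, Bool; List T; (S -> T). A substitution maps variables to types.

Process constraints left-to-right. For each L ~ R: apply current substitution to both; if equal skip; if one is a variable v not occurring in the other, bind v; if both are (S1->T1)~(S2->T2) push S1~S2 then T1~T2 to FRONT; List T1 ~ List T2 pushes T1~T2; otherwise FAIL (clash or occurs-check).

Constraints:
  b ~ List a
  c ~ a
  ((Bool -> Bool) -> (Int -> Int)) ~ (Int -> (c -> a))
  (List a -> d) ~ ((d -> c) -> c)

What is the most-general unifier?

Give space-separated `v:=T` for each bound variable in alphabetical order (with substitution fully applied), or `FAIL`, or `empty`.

step 1: unify b ~ List a  [subst: {-} | 3 pending]
  bind b := List a
step 2: unify c ~ a  [subst: {b:=List a} | 2 pending]
  bind c := a
step 3: unify ((Bool -> Bool) -> (Int -> Int)) ~ (Int -> (a -> a))  [subst: {b:=List a, c:=a} | 1 pending]
  -> decompose arrow: push (Bool -> Bool)~Int, (Int -> Int)~(a -> a)
step 4: unify (Bool -> Bool) ~ Int  [subst: {b:=List a, c:=a} | 2 pending]
  clash: (Bool -> Bool) vs Int

Answer: FAIL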